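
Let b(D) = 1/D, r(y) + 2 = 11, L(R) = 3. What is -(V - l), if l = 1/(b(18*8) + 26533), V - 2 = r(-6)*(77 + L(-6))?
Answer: -2758583522/3820753 ≈ -722.00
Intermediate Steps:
r(y) = 9 (r(y) = -2 + 11 = 9)
V = 722 (V = 2 + 9*(77 + 3) = 2 + 9*80 = 2 + 720 = 722)
l = 144/3820753 (l = 1/(1/(18*8) + 26533) = 1/(1/144 + 26533) = 1/(3820753/144) = 144/3820753 ≈ 3.7689e-5)
-(V - l) = -(722 - 1*144/3820753) = -(722 - 144/3820753) = -1*2758583522/3820753 = -2758583522/3820753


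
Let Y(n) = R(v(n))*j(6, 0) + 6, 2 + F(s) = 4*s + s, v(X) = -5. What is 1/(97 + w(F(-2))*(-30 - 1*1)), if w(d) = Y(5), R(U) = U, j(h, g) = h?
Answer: 1/841 ≈ 0.0011891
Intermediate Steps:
F(s) = -2 + 5*s (F(s) = -2 + (4*s + s) = -2 + 5*s)
Y(n) = -24 (Y(n) = -5*6 + 6 = -30 + 6 = -24)
w(d) = -24
1/(97 + w(F(-2))*(-30 - 1*1)) = 1/(97 - 24*(-30 - 1*1)) = 1/(97 - 24*(-30 - 1)) = 1/(97 - 24*(-31)) = 1/(97 + 744) = 1/841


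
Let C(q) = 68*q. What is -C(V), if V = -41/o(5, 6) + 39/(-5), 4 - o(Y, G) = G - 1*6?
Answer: 6137/5 ≈ 1227.4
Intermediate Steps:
o(Y, G) = 10 - G (o(Y, G) = 4 - (G - 1*6) = 4 - (G - 6) = 4 - (-6 + G) = 4 + (6 - G) = 10 - G)
V = -361/20 (V = -41/(10 - 1*6) + 39/(-5) = -41/(10 - 6) + 39*(-1/5) = -41/4 - 39/5 = -361/20 ≈ -18.050)
-C(V) = -68*(-361)/20 = -1*(-6137/5) = 6137/5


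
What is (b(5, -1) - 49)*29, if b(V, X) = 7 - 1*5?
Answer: -1363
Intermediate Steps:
b(V, X) = 2 (b(V, X) = 7 - 5 = 2)
(b(5, -1) - 49)*29 = (2 - 49)*29 = -47*29 = -1363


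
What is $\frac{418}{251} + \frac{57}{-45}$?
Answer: $\frac{1501}{3765} \approx 0.39867$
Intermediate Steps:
$\frac{418}{251} + \frac{57}{-45} = 418 \cdot \frac{1}{251} + 57 \left(- \frac{1}{45}\right) = \frac{418}{251} - \frac{19}{15} = \frac{1501}{3765}$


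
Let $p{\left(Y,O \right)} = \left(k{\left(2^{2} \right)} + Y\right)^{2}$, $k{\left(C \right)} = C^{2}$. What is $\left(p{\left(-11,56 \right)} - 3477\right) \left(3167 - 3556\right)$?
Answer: $1342828$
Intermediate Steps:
$p{\left(Y,O \right)} = \left(16 + Y\right)^{2}$ ($p{\left(Y,O \right)} = \left(\left(2^{2}\right)^{2} + Y\right)^{2} = \left(4^{2} + Y\right)^{2} = \left(16 + Y\right)^{2}$)
$\left(p{\left(-11,56 \right)} - 3477\right) \left(3167 - 3556\right) = \left(\left(16 - 11\right)^{2} - 3477\right) \left(3167 - 3556\right) = \left(5^{2} - 3477\right) \left(-389\right) = \left(25 - 3477\right) \left(-389\right) = \left(-3452\right) \left(-389\right) = 1342828$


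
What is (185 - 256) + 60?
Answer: -11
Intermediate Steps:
(185 - 256) + 60 = -71 + 60 = -11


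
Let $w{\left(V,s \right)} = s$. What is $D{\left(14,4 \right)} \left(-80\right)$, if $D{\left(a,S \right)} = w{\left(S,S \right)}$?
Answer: $-320$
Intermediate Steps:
$D{\left(a,S \right)} = S$
$D{\left(14,4 \right)} \left(-80\right) = 4 \left(-80\right) = -320$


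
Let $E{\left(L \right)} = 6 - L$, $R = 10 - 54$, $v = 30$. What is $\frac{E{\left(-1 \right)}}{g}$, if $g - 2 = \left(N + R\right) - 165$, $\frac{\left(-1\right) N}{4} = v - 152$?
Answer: $\frac{7}{281} \approx 0.024911$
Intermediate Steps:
$R = -44$ ($R = 10 - 54 = -44$)
$N = 488$ ($N = - 4 \left(30 - 152\right) = \left(-4\right) \left(-122\right) = 488$)
$g = 281$ ($g = 2 + \left(\left(488 - 44\right) - 165\right) = 2 + \left(444 - 165\right) = 2 + 279 = 281$)
$\frac{E{\left(-1 \right)}}{g} = \frac{6 - -1}{281} = \left(6 + 1\right) \frac{1}{281} = 7 \cdot \frac{1}{281} = \frac{7}{281}$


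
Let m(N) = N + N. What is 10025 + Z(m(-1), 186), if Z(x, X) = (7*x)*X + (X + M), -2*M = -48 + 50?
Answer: 7606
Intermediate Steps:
m(N) = 2*N
M = -1 (M = -(-48 + 50)/2 = -½*2 = -1)
Z(x, X) = -1 + X + 7*X*x (Z(x, X) = (7*x)*X + (X - 1) = 7*X*x + (-1 + X) = -1 + X + 7*X*x)
10025 + Z(m(-1), 186) = 10025 + (-1 + 186 + 7*186*(2*(-1))) = 10025 + (-1 + 186 + 7*186*(-2)) = 10025 + (-1 + 186 - 2604) = 10025 - 2419 = 7606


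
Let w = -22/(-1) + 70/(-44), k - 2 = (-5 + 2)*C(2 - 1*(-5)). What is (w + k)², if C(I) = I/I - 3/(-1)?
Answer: 52441/484 ≈ 108.35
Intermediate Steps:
C(I) = 4 (C(I) = 1 - 3*(-1) = 1 + 3 = 4)
k = -10 (k = 2 + (-5 + 2)*4 = 2 - 3*4 = 2 - 12 = -10)
w = 449/22 (w = -22*(-1) + 70*(-1/44) = 22 - 35/22 = 449/22 ≈ 20.409)
(w + k)² = (449/22 - 10)² = (229/22)² = 52441/484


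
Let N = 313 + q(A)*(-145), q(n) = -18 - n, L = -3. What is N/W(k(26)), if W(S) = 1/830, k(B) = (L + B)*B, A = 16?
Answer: 4351690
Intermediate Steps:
N = 5243 (N = 313 + (-18 - 1*16)*(-145) = 313 + (-18 - 16)*(-145) = 313 - 34*(-145) = 313 + 4930 = 5243)
k(B) = B*(-3 + B) (k(B) = (-3 + B)*B = B*(-3 + B))
W(S) = 1/830
N/W(k(26)) = 5243/(1/830) = 5243*830 = 4351690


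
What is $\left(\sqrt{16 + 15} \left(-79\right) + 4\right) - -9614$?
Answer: $9618 - 79 \sqrt{31} \approx 9178.1$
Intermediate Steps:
$\left(\sqrt{16 + 15} \left(-79\right) + 4\right) - -9614 = \left(\sqrt{31} \left(-79\right) + 4\right) + 9614 = \left(- 79 \sqrt{31} + 4\right) + 9614 = \left(4 - 79 \sqrt{31}\right) + 9614 = 9618 - 79 \sqrt{31}$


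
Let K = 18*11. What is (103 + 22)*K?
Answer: 24750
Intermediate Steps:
K = 198
(103 + 22)*K = (103 + 22)*198 = 125*198 = 24750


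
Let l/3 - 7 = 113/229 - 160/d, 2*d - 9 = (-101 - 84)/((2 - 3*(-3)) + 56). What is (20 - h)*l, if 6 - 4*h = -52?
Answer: -3144354/4351 ≈ -722.67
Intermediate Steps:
h = 29/2 (h = 3/2 - 1/4*(-52) = 3/2 + 13 = 29/2 ≈ 14.500)
d = 209/67 (d = 9/2 + ((-101 - 84)/((2 - 3*(-3)) + 56))/2 = 9/2 + (-185/((2 + 9) + 56))/2 = 9/2 + (-185/(11 + 56))/2 = 9/2 + (-185/67)/2 = 9/2 + (-185*1/67)/2 = 9/2 + (1/2)*(-185/67) = 9/2 - 185/134 = 209/67 ≈ 3.1194)
l = -6288708/47861 (l = 21 + 3*(113/229 - 160/209/67) = 21 + 3*(113*(1/229) - 160*67/209) = 21 + 3*(113/229 - 10720/209) = 21 + 3*(-2431263/47861) = 21 - 7293789/47861 = -6288708/47861 ≈ -131.40)
(20 - h)*l = (20 - 1*29/2)*(-6288708/47861) = (20 - 29/2)*(-6288708/47861) = (11/2)*(-6288708/47861) = -3144354/4351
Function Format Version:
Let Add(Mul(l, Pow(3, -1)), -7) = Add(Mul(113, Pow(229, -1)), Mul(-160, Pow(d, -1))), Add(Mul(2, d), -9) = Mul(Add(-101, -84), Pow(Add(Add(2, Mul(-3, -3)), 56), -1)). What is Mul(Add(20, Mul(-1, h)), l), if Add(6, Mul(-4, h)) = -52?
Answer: Rational(-3144354, 4351) ≈ -722.67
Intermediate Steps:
h = Rational(29, 2) (h = Add(Rational(3, 2), Mul(Rational(-1, 4), -52)) = Add(Rational(3, 2), 13) = Rational(29, 2) ≈ 14.500)
d = Rational(209, 67) (d = Add(Rational(9, 2), Mul(Rational(1, 2), Mul(Add(-101, -84), Pow(Add(Add(2, Mul(-3, -3)), 56), -1)))) = Add(Rational(9, 2), Mul(Rational(1, 2), Mul(-185, Pow(Add(Add(2, 9), 56), -1)))) = Add(Rational(9, 2), Mul(Rational(1, 2), Mul(-185, Pow(Add(11, 56), -1)))) = Add(Rational(9, 2), Mul(Rational(1, 2), Mul(-185, Pow(67, -1)))) = Add(Rational(9, 2), Mul(Rational(1, 2), Mul(-185, Rational(1, 67)))) = Add(Rational(9, 2), Mul(Rational(1, 2), Rational(-185, 67))) = Add(Rational(9, 2), Rational(-185, 134)) = Rational(209, 67) ≈ 3.1194)
l = Rational(-6288708, 47861) (l = Add(21, Mul(3, Add(Mul(113, Pow(229, -1)), Mul(-160, Pow(Rational(209, 67), -1))))) = Add(21, Mul(3, Add(Mul(113, Rational(1, 229)), Mul(-160, Rational(67, 209))))) = Add(21, Mul(3, Add(Rational(113, 229), Rational(-10720, 209)))) = Add(21, Mul(3, Rational(-2431263, 47861))) = Add(21, Rational(-7293789, 47861)) = Rational(-6288708, 47861) ≈ -131.40)
Mul(Add(20, Mul(-1, h)), l) = Mul(Add(20, Mul(-1, Rational(29, 2))), Rational(-6288708, 47861)) = Mul(Add(20, Rational(-29, 2)), Rational(-6288708, 47861)) = Mul(Rational(11, 2), Rational(-6288708, 47861)) = Rational(-3144354, 4351)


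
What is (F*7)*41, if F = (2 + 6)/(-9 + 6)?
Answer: -2296/3 ≈ -765.33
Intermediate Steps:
F = -8/3 (F = 8/(-3) = 8*(-1/3) = -8/3 ≈ -2.6667)
(F*7)*41 = -8/3*7*41 = -56/3*41 = -2296/3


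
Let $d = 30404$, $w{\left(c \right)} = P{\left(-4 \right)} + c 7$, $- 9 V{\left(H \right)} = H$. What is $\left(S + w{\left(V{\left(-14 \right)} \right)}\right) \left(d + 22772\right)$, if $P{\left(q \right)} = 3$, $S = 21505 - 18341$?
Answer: $\frac{1520886776}{9} \approx 1.6899 \cdot 10^{8}$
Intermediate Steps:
$V{\left(H \right)} = - \frac{H}{9}$
$S = 3164$ ($S = 21505 - 18341 = 3164$)
$w{\left(c \right)} = 3 + 7 c$ ($w{\left(c \right)} = 3 + c 7 = 3 + 7 c$)
$\left(S + w{\left(V{\left(-14 \right)} \right)}\right) \left(d + 22772\right) = \left(3164 + \left(3 + 7 \left(\left(- \frac{1}{9}\right) \left(-14\right)\right)\right)\right) \left(30404 + 22772\right) = \left(3164 + \left(3 + 7 \cdot \frac{14}{9}\right)\right) 53176 = \left(3164 + \left(3 + \frac{98}{9}\right)\right) 53176 = \left(3164 + \frac{125}{9}\right) 53176 = \frac{28601}{9} \cdot 53176 = \frac{1520886776}{9}$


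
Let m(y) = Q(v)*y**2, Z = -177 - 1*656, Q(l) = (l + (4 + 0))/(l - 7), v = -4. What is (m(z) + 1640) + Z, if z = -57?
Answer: 807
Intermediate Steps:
Q(l) = (4 + l)/(-7 + l) (Q(l) = (l + 4)/(-7 + l) = (4 + l)/(-7 + l))
Z = -833 (Z = -177 - 656 = -833)
m(y) = 0 (m(y) = ((4 - 4)/(-7 - 4))*y**2 = (0/(-11))*y**2 = (-1/11*0)*y**2 = 0*y**2 = 0)
(m(z) + 1640) + Z = (0 + 1640) - 833 = 1640 - 833 = 807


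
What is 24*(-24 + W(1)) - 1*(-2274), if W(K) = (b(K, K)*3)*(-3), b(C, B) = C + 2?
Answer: 1050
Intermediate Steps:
b(C, B) = 2 + C
W(K) = -18 - 9*K (W(K) = ((2 + K)*3)*(-3) = (6 + 3*K)*(-3) = -18 - 9*K)
24*(-24 + W(1)) - 1*(-2274) = 24*(-24 + (-18 - 9*1)) - 1*(-2274) = 24*(-24 + (-18 - 9)) + 2274 = 24*(-24 - 27) + 2274 = 24*(-51) + 2274 = -1224 + 2274 = 1050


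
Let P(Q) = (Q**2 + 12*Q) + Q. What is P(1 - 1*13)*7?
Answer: -84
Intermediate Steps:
P(Q) = Q**2 + 13*Q
P(1 - 1*13)*7 = ((1 - 1*13)*(13 + (1 - 1*13)))*7 = ((1 - 13)*(13 + (1 - 13)))*7 = -12*(13 - 12)*7 = -12*1*7 = -12*7 = -84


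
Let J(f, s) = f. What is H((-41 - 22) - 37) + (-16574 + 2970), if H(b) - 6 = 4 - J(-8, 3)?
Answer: -13586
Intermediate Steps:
H(b) = 18 (H(b) = 6 + (4 - 1*(-8)) = 6 + (4 + 8) = 6 + 12 = 18)
H((-41 - 22) - 37) + (-16574 + 2970) = 18 + (-16574 + 2970) = 18 - 13604 = -13586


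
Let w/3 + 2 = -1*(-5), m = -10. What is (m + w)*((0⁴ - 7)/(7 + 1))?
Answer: 7/8 ≈ 0.87500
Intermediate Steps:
w = 9 (w = -6 + 3*(-1*(-5)) = -6 + 3*5 = -6 + 15 = 9)
(m + w)*((0⁴ - 7)/(7 + 1)) = (-10 + 9)*((0⁴ - 7)/(7 + 1)) = -(0 - 7)/8 = -(-7)/8 = -1*(-7/8) = 7/8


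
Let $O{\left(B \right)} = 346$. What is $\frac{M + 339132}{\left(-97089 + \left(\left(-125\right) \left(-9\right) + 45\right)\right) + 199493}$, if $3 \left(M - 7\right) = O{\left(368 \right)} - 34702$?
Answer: $\frac{327687}{103574} \approx 3.1638$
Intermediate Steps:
$M = -11445$ ($M = 7 + \frac{346 - 34702}{3} = 7 + \frac{1}{3} \left(-34356\right) = 7 - 11452 = -11445$)
$\frac{M + 339132}{\left(-97089 + \left(\left(-125\right) \left(-9\right) + 45\right)\right) + 199493} = \frac{-11445 + 339132}{\left(-97089 + \left(\left(-125\right) \left(-9\right) + 45\right)\right) + 199493} = \frac{327687}{\left(-97089 + \left(1125 + 45\right)\right) + 199493} = \frac{327687}{\left(-97089 + 1170\right) + 199493} = \frac{327687}{-95919 + 199493} = \frac{327687}{103574}$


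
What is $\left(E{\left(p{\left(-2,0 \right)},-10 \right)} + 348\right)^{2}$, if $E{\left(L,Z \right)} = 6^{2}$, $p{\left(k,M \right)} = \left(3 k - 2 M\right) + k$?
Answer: $147456$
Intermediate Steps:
$p{\left(k,M \right)} = - 2 M + 4 k$ ($p{\left(k,M \right)} = \left(- 2 M + 3 k\right) + k = - 2 M + 4 k$)
$E{\left(L,Z \right)} = 36$
$\left(E{\left(p{\left(-2,0 \right)},-10 \right)} + 348\right)^{2} = \left(36 + 348\right)^{2} = 384^{2} = 147456$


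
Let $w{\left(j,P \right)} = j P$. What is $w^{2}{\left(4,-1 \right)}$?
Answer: $16$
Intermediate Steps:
$w{\left(j,P \right)} = P j$
$w^{2}{\left(4,-1 \right)} = \left(\left(-1\right) 4\right)^{2} = \left(-4\right)^{2} = 16$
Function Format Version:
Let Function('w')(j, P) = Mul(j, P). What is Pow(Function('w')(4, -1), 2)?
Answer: 16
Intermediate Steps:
Function('w')(j, P) = Mul(P, j)
Pow(Function('w')(4, -1), 2) = Pow(Mul(-1, 4), 2) = Pow(-4, 2) = 16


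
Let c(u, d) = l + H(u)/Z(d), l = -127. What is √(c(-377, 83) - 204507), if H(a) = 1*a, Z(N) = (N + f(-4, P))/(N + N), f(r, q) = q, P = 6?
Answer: 8*I*√25413683/89 ≈ 453.14*I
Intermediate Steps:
Z(N) = (6 + N)/(2*N) (Z(N) = (N + 6)/(N + N) = (6 + N)/((2*N)) = (6 + N)*(1/(2*N)) = (6 + N)/(2*N))
H(a) = a
c(u, d) = -127 + 2*d*u/(6 + d) (c(u, d) = -127 + u/(((6 + d)/(2*d))) = -127 + u*(2*d/(6 + d)) = -127 + 2*d*u/(6 + d))
√(c(-377, 83) - 204507) = √((-762 - 127*83 + 2*83*(-377))/(6 + 83) - 204507) = √((-762 - 10541 - 62582)/89 - 204507) = √((1/89)*(-73885) - 204507) = √(-73885/89 - 204507) = √(-18275008/89) = 8*I*√25413683/89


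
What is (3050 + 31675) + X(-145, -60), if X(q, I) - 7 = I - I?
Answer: 34732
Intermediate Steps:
X(q, I) = 7 (X(q, I) = 7 + (I - I) = 7 + 0 = 7)
(3050 + 31675) + X(-145, -60) = (3050 + 31675) + 7 = 34725 + 7 = 34732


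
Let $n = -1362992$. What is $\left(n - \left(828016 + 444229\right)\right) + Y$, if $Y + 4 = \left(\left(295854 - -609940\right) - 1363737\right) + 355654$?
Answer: $-2737530$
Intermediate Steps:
$Y = -102293$ ($Y = -4 + \left(\left(\left(295854 - -609940\right) - 1363737\right) + 355654\right) = -4 + \left(\left(\left(295854 + 609940\right) - 1363737\right) + 355654\right) = -4 + \left(\left(905794 - 1363737\right) + 355654\right) = -4 + \left(-457943 + 355654\right) = -4 - 102289 = -102293$)
$\left(n - \left(828016 + 444229\right)\right) + Y = \left(-1362992 - \left(828016 + 444229\right)\right) - 102293 = \left(-1362992 - 1272245\right) - 102293 = -2635237 - 102293 = -2737530$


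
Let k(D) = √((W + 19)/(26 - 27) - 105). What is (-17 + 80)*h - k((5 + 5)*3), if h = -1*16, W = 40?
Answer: -1008 - 2*I*√41 ≈ -1008.0 - 12.806*I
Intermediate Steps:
k(D) = 2*I*√41 (k(D) = √((40 + 19)/(26 - 27) - 105) = √(59/(-1) - 105) = √(59*(-1) - 105) = √(-59 - 105) = √(-164) = 2*I*√41)
h = -16
(-17 + 80)*h - k((5 + 5)*3) = (-17 + 80)*(-16) - 2*I*√41 = 63*(-16) - 2*I*√41 = -1008 - 2*I*√41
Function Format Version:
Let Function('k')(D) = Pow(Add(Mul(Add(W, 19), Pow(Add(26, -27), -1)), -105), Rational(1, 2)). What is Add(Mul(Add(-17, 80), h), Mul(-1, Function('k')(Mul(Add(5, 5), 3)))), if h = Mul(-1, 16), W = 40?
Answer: Add(-1008, Mul(-2, I, Pow(41, Rational(1, 2)))) ≈ Add(-1008.0, Mul(-12.806, I))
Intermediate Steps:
Function('k')(D) = Mul(2, I, Pow(41, Rational(1, 2))) (Function('k')(D) = Pow(Add(Mul(Add(40, 19), Pow(Add(26, -27), -1)), -105), Rational(1, 2)) = Pow(Add(Mul(59, Pow(-1, -1)), -105), Rational(1, 2)) = Pow(Add(Mul(59, -1), -105), Rational(1, 2)) = Pow(Add(-59, -105), Rational(1, 2)) = Pow(-164, Rational(1, 2)) = Mul(2, I, Pow(41, Rational(1, 2))))
h = -16
Add(Mul(Add(-17, 80), h), Mul(-1, Function('k')(Mul(Add(5, 5), 3)))) = Add(Mul(Add(-17, 80), -16), Mul(-1, Mul(2, I, Pow(41, Rational(1, 2))))) = Add(Mul(63, -16), Mul(-2, I, Pow(41, Rational(1, 2)))) = Add(-1008, Mul(-2, I, Pow(41, Rational(1, 2))))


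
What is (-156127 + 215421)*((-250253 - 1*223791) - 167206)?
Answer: -38022277500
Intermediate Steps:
(-156127 + 215421)*((-250253 - 1*223791) - 167206) = 59294*((-250253 - 223791) - 167206) = 59294*(-474044 - 167206) = 59294*(-641250) = -38022277500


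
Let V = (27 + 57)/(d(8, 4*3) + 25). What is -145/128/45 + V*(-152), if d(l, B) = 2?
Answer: -60533/128 ≈ -472.91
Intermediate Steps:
V = 28/9 (V = (27 + 57)/(2 + 25) = 84/27 = 84*(1/27) = 28/9 ≈ 3.1111)
-145/128/45 + V*(-152) = -145/128/45 + (28/9)*(-152) = -145*1/128*(1/45) - 4256/9 = -145/128*1/45 - 4256/9 = -29/1152 - 4256/9 = -60533/128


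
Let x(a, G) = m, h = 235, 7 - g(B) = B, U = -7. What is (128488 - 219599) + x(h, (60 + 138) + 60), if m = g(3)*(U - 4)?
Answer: -91155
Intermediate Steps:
g(B) = 7 - B
m = -44 (m = (7 - 1*3)*(-7 - 4) = (7 - 3)*(-11) = 4*(-11) = -44)
x(a, G) = -44
(128488 - 219599) + x(h, (60 + 138) + 60) = (128488 - 219599) - 44 = -91111 - 44 = -91155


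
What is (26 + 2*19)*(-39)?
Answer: -2496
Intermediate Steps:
(26 + 2*19)*(-39) = (26 + 38)*(-39) = 64*(-39) = -2496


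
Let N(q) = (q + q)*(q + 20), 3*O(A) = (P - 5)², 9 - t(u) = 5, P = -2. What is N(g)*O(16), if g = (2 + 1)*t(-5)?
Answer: 12544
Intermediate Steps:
t(u) = 4 (t(u) = 9 - 1*5 = 9 - 5 = 4)
O(A) = 49/3 (O(A) = (-2 - 5)²/3 = (⅓)*(-7)² = (⅓)*49 = 49/3)
g = 12 (g = (2 + 1)*4 = 3*4 = 12)
N(q) = 2*q*(20 + q) (N(q) = (2*q)*(20 + q) = 2*q*(20 + q))
N(g)*O(16) = (2*12*(20 + 12))*(49/3) = (2*12*32)*(49/3) = 768*(49/3) = 12544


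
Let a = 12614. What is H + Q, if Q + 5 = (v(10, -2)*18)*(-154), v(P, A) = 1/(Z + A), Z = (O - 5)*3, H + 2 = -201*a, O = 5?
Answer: -2534035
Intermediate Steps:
H = -2535416 (H = -2 - 201*12614 = -2 - 2535414 = -2535416)
Z = 0 (Z = (5 - 5)*3 = 0*3 = 0)
v(P, A) = 1/A (v(P, A) = 1/(0 + A) = 1/A)
Q = 1381 (Q = -5 + (18/(-2))*(-154) = -5 - ½*18*(-154) = -5 - 9*(-154) = -5 + 1386 = 1381)
H + Q = -2535416 + 1381 = -2534035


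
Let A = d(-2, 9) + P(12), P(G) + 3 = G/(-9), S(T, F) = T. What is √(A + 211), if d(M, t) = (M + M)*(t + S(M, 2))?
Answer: 2*√402/3 ≈ 13.367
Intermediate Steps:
P(G) = -3 - G/9 (P(G) = -3 + G/(-9) = -3 + G*(-⅑) = -3 - G/9)
d(M, t) = 2*M*(M + t) (d(M, t) = (M + M)*(t + M) = (2*M)*(M + t) = 2*M*(M + t))
A = -97/3 (A = 2*(-2)*(-2 + 9) + (-3 - ⅑*12) = 2*(-2)*7 + (-3 - 4/3) = -28 - 13/3 = -97/3 ≈ -32.333)
√(A + 211) = √(-97/3 + 211) = √(536/3) = 2*√402/3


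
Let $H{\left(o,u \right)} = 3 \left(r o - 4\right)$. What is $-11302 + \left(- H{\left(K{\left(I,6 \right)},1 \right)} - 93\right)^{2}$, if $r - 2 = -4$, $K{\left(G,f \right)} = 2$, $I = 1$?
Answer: $-6541$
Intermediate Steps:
$r = -2$ ($r = 2 - 4 = -2$)
$H{\left(o,u \right)} = -12 - 6 o$ ($H{\left(o,u \right)} = 3 \left(- 2 o - 4\right) = 3 \left(-4 - 2 o\right) = -12 - 6 o$)
$-11302 + \left(- H{\left(K{\left(I,6 \right)},1 \right)} - 93\right)^{2} = -11302 + \left(- (-12 - 12) - 93\right)^{2} = -11302 + \left(\left(-1\right) \left(-24\right) - 93\right)^{2} = -11302 + \left(24 - 93\right)^{2} = -11302 + \left(-69\right)^{2} = -11302 + 4761 = -6541$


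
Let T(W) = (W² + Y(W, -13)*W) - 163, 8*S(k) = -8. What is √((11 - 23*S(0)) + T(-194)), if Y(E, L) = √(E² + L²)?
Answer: √(37507 - 194*√37805) ≈ 14.608*I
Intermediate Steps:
S(k) = -1 (S(k) = (⅛)*(-8) = -1)
T(W) = -163 + W² + W*√(169 + W²) (T(W) = (W² + √(W² + (-13)²)*W) - 163 = (W² + √(W² + 169)*W) - 163 = (W² + √(169 + W²)*W) - 163 = (W² + W*√(169 + W²)) - 163 = -163 + W² + W*√(169 + W²))
√((11 - 23*S(0)) + T(-194)) = √((11 - 23*(-1)) + (-163 + (-194)² - 194*√(169 + (-194)²))) = √((11 + 23) + (-163 + 37636 - 194*√(169 + 37636))) = √(34 + (-163 + 37636 - 194*√37805)) = √(34 + (37473 - 194*√37805)) = √(37507 - 194*√37805)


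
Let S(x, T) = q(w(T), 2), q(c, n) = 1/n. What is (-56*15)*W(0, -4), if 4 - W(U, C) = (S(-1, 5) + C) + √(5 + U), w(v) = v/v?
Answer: -6300 + 840*√5 ≈ -4421.7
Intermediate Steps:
w(v) = 1
S(x, T) = ½ (S(x, T) = 1/2 = ½)
W(U, C) = 7/2 - C - √(5 + U) (W(U, C) = 4 - ((½ + C) + √(5 + U)) = 4 - (½ + C + √(5 + U)) = 4 + (-½ - C - √(5 + U)) = 7/2 - C - √(5 + U))
(-56*15)*W(0, -4) = (-56*15)*(7/2 - 1*(-4) - √(5 + 0)) = -840*(7/2 + 4 - √5) = -840*(15/2 - √5) = -6300 + 840*√5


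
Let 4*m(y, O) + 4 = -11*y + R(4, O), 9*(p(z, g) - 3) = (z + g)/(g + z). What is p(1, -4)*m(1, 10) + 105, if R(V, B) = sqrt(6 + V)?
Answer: 280/3 + 7*sqrt(10)/9 ≈ 95.793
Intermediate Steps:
p(z, g) = 28/9 (p(z, g) = 3 + ((z + g)/(g + z))/9 = 3 + ((g + z)/(g + z))/9 = 3 + (1/9)*1 = 3 + 1/9 = 28/9)
m(y, O) = -1 - 11*y/4 + sqrt(10)/4 (m(y, O) = -1 + (-11*y + sqrt(6 + 4))/4 = -1 + (-11*y + sqrt(10))/4 = -1 + (sqrt(10) - 11*y)/4 = -1 + (-11*y/4 + sqrt(10)/4) = -1 - 11*y/4 + sqrt(10)/4)
p(1, -4)*m(1, 10) + 105 = 28*(-1 - 11/4*1 + sqrt(10)/4)/9 + 105 = 28*(-1 - 11/4 + sqrt(10)/4)/9 + 105 = 28*(-15/4 + sqrt(10)/4)/9 + 105 = (-35/3 + 7*sqrt(10)/9) + 105 = 280/3 + 7*sqrt(10)/9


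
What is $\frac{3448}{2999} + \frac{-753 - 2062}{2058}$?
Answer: $- \frac{1346201}{6171942} \approx -0.21812$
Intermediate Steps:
$\frac{3448}{2999} + \frac{-753 - 2062}{2058} = 3448 \cdot \frac{1}{2999} + \left(-753 - 2062\right) \frac{1}{2058} = \frac{3448}{2999} - \frac{2815}{2058} = - \frac{1346201}{6171942}$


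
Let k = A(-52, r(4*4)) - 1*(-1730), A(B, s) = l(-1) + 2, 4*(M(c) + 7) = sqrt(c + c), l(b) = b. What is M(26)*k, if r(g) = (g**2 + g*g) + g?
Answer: -12117 + 1731*sqrt(13)/2 ≈ -8996.4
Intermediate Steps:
r(g) = g + 2*g**2 (r(g) = (g**2 + g**2) + g = 2*g**2 + g = g + 2*g**2)
M(c) = -7 + sqrt(2)*sqrt(c)/4 (M(c) = -7 + sqrt(c + c)/4 = -7 + sqrt(2*c)/4 = -7 + (sqrt(2)*sqrt(c))/4 = -7 + sqrt(2)*sqrt(c)/4)
A(B, s) = 1 (A(B, s) = -1 + 2 = 1)
k = 1731 (k = 1 - 1*(-1730) = 1 + 1730 = 1731)
M(26)*k = (-7 + sqrt(2)*sqrt(26)/4)*1731 = (-7 + sqrt(13)/2)*1731 = -12117 + 1731*sqrt(13)/2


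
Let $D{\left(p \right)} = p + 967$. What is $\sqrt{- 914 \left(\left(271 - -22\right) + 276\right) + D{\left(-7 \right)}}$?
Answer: $7 i \sqrt{10594} \approx 720.49 i$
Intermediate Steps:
$D{\left(p \right)} = 967 + p$
$\sqrt{- 914 \left(\left(271 - -22\right) + 276\right) + D{\left(-7 \right)}} = \sqrt{- 914 \left(\left(271 - -22\right) + 276\right) + \left(967 - 7\right)} = \sqrt{- 914 \left(\left(271 + 22\right) + 276\right) + 960} = \sqrt{- 914 \left(293 + 276\right) + 960} = \sqrt{\left(-914\right) 569 + 960} = \sqrt{-520066 + 960} = \sqrt{-519106} = 7 i \sqrt{10594}$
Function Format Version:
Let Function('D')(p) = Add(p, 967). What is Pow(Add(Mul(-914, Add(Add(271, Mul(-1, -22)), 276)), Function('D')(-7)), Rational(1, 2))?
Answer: Mul(7, I, Pow(10594, Rational(1, 2))) ≈ Mul(720.49, I)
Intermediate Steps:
Function('D')(p) = Add(967, p)
Pow(Add(Mul(-914, Add(Add(271, Mul(-1, -22)), 276)), Function('D')(-7)), Rational(1, 2)) = Pow(Add(Mul(-914, Add(Add(271, Mul(-1, -22)), 276)), Add(967, -7)), Rational(1, 2)) = Pow(Add(Mul(-914, Add(Add(271, 22), 276)), 960), Rational(1, 2)) = Pow(Add(Mul(-914, Add(293, 276)), 960), Rational(1, 2)) = Pow(Add(Mul(-914, 569), 960), Rational(1, 2)) = Pow(Add(-520066, 960), Rational(1, 2)) = Pow(-519106, Rational(1, 2)) = Mul(7, I, Pow(10594, Rational(1, 2)))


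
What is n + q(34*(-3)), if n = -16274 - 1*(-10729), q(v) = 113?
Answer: -5432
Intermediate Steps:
n = -5545 (n = -16274 + 10729 = -5545)
n + q(34*(-3)) = -5545 + 113 = -5432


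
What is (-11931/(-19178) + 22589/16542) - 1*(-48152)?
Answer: 3819122569699/79310619 ≈ 48154.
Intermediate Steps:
(-11931/(-19178) + 22589/16542) - 1*(-48152) = (-11931*(-1/19178) + 22589*(1/16542)) + 48152 = (11931/19178 + 22589/16542) + 48152 = 157643611/79310619 + 48152 = 3819122569699/79310619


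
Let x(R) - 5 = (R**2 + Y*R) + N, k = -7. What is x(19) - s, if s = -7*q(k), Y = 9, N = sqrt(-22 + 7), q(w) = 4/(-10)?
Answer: 2671/5 + I*sqrt(15) ≈ 534.2 + 3.873*I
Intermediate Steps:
q(w) = -2/5 (q(w) = 4*(-1/10) = -2/5)
N = I*sqrt(15) (N = sqrt(-15) = I*sqrt(15) ≈ 3.873*I)
x(R) = 5 + R**2 + 9*R + I*sqrt(15) (x(R) = 5 + ((R**2 + 9*R) + I*sqrt(15)) = 5 + (R**2 + 9*R + I*sqrt(15)) = 5 + R**2 + 9*R + I*sqrt(15))
s = 14/5 (s = -7*(-2/5) = 14/5 ≈ 2.8000)
x(19) - s = (5 + 19**2 + 9*19 + I*sqrt(15)) - 1*14/5 = (5 + 361 + 171 + I*sqrt(15)) - 14/5 = (537 + I*sqrt(15)) - 14/5 = 2671/5 + I*sqrt(15)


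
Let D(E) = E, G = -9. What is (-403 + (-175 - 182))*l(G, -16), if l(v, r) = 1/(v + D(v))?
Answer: 380/9 ≈ 42.222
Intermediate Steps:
l(v, r) = 1/(2*v) (l(v, r) = 1/(v + v) = 1/(2*v))
(-403 + (-175 - 182))*l(G, -16) = (-403 + (-175 - 182))*((½)/(-9)) = (-403 - 357)*((½)*(-⅑)) = -760*(-1/18) = 380/9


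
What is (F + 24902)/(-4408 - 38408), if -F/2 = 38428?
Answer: 8659/7136 ≈ 1.2134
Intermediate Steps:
F = -76856 (F = -2*38428 = -76856)
(F + 24902)/(-4408 - 38408) = (-76856 + 24902)/(-4408 - 38408) = -51954/(-42816) = -51954*(-1/42816) = 8659/7136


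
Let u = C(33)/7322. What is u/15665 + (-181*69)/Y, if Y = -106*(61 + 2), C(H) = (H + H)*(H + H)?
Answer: 34107298189/18237161670 ≈ 1.8702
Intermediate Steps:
C(H) = 4*H**2 (C(H) = (2*H)*(2*H) = 4*H**2)
Y = -6678 (Y = -106*63 = -6678)
u = 2178/3661 (u = (4*33**2)/7322 = (4*1089)*(1/7322) = 4356*(1/7322) = 2178/3661 ≈ 0.59492)
u/15665 + (-181*69)/Y = (2178/3661)/15665 - 181*69/(-6678) = (2178/3661)*(1/15665) - 12489*(-1/6678) = 2178/57349565 + 4163/2226 = 34107298189/18237161670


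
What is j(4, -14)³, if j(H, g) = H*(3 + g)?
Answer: -85184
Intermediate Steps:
j(4, -14)³ = (4*(3 - 14))³ = (4*(-11))³ = (-44)³ = -85184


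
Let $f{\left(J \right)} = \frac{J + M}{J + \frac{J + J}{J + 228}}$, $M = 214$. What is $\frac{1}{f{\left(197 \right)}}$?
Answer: $\frac{84119}{174675} \approx 0.48157$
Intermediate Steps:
$f{\left(J \right)} = \frac{214 + J}{J + \frac{2 J}{228 + J}}$ ($f{\left(J \right)} = \frac{J + 214}{J + \frac{J + J}{J + 228}} = \frac{214 + J}{J + \frac{2 J}{228 + J}}$)
$\frac{1}{f{\left(197 \right)}} = \frac{1}{\frac{1}{197} \frac{1}{230 + 197} \left(48792 + 197^{2} + 442 \cdot 197\right)} = \frac{1}{\frac{1}{197} \cdot \frac{1}{427} \left(48792 + 38809 + 87074\right)} = \frac{1}{\frac{1}{197} \cdot \frac{1}{427} \cdot 174675} = \frac{1}{\frac{174675}{84119}} = \frac{84119}{174675}$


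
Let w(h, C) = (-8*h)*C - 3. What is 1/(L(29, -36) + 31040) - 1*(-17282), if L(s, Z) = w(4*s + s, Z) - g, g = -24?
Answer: 1258492523/72821 ≈ 17282.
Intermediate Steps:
w(h, C) = -3 - 8*C*h (w(h, C) = -8*C*h - 3 = -3 - 8*C*h)
L(s, Z) = 21 - 40*Z*s (L(s, Z) = (-3 - 8*Z*(4*s + s)) - 1*(-24) = (-3 - 8*Z*5*s) + 24 = (-3 - 40*Z*s) + 24 = 21 - 40*Z*s)
1/(L(29, -36) + 31040) - 1*(-17282) = 1/((21 - 40*(-36)*29) + 31040) - 1*(-17282) = 1/((21 + 41760) + 31040) + 17282 = 1/(41781 + 31040) + 17282 = 1/72821 + 17282 = 1258492523/72821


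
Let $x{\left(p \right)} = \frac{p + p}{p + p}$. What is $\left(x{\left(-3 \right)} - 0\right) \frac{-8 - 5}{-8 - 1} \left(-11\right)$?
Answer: $- \frac{143}{9} \approx -15.889$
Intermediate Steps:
$x{\left(p \right)} = 1$ ($x{\left(p \right)} = \frac{2 p}{2 p} = 2 p \frac{1}{2 p} = 1$)
$\left(x{\left(-3 \right)} - 0\right) \frac{-8 - 5}{-8 - 1} \left(-11\right) = \left(1 - 0\right) \frac{-8 - 5}{-8 - 1} \left(-11\right) = \left(1 + 0\right) \left(- \frac{13}{-9}\right) \left(-11\right) = 1 \left(\left(-13\right) \left(- \frac{1}{9}\right)\right) \left(-11\right) = 1 \cdot \frac{13}{9} \left(-11\right) = \frac{13}{9} \left(-11\right) = - \frac{143}{9}$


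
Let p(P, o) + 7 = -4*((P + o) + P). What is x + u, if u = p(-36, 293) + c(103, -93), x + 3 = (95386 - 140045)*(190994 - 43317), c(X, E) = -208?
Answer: -6595108245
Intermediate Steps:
p(P, o) = -7 - 8*P - 4*o (p(P, o) = -7 - 4*((P + o) + P) = -7 - 4*(o + 2*P) = -7 + (-8*P - 4*o) = -7 - 8*P - 4*o)
x = -6595107146 (x = -3 + (95386 - 140045)*(190994 - 43317) = -3 - 44659*147677 = -3 - 6595107143 = -6595107146)
u = -1099 (u = (-7 - 8*(-36) - 4*293) - 208 = (-7 + 288 - 1172) - 208 = -891 - 208 = -1099)
x + u = -6595107146 - 1099 = -6595108245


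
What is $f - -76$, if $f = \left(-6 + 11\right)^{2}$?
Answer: $101$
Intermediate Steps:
$f = 25$ ($f = 5^{2} = 25$)
$f - -76 = 25 - -76 = 25 + 76 = 101$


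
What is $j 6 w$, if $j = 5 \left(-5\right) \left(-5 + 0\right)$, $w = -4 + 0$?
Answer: $-3000$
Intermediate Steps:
$w = -4$
$j = 125$ ($j = \left(-25\right) \left(-5\right) = 125$)
$j 6 w = 125 \cdot 6 \left(-4\right) = 750 \left(-4\right) = -3000$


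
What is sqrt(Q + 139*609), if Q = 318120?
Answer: sqrt(402771) ≈ 634.64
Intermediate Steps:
sqrt(Q + 139*609) = sqrt(318120 + 139*609) = sqrt(318120 + 84651) = sqrt(402771)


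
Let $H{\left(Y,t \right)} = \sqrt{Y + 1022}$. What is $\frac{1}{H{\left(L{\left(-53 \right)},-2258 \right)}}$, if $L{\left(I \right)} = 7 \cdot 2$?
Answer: $\frac{\sqrt{259}}{518} \approx 0.031069$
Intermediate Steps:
$L{\left(I \right)} = 14$
$H{\left(Y,t \right)} = \sqrt{1022 + Y}$
$\frac{1}{H{\left(L{\left(-53 \right)},-2258 \right)}} = \frac{1}{\sqrt{1022 + 14}} = \frac{1}{\sqrt{1036}} = \frac{1}{2 \sqrt{259}} = \frac{\sqrt{259}}{518}$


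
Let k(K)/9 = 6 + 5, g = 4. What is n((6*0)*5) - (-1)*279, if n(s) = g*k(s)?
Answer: 675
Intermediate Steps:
k(K) = 99 (k(K) = 9*(6 + 5) = 9*11 = 99)
n(s) = 396 (n(s) = 4*99 = 396)
n((6*0)*5) - (-1)*279 = 396 - (-1)*279 = 396 - 1*(-279) = 396 + 279 = 675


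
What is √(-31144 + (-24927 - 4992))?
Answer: I*√61063 ≈ 247.11*I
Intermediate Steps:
√(-31144 + (-24927 - 4992)) = √(-31144 - 29919) = √(-61063) = I*√61063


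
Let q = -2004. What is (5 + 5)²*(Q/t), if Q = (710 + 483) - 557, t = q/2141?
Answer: -11347300/167 ≈ -67948.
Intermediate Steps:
t = -2004/2141 ≈ -0.93601
Q = 636 (Q = 1193 - 557 = 636)
(5 + 5)²*(Q/t) = (5 + 5)²*(636/(-2004/2141)) = 10²*(636*(-2141/2004)) = 100*(-113473/167) = -11347300/167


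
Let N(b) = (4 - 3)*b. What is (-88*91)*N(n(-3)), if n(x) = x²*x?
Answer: 216216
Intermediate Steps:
n(x) = x³
N(b) = b (N(b) = 1*b = b)
(-88*91)*N(n(-3)) = -88*91*(-3)³ = -8008*(-27) = 216216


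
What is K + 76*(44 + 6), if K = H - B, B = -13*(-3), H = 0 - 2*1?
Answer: 3759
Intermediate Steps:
H = -2 (H = 0 - 2 = -2)
B = 39
K = -41 (K = -2 - 1*39 = -2 - 39 = -41)
K + 76*(44 + 6) = -41 + 76*(44 + 6) = -41 + 76*50 = -41 + 3800 = 3759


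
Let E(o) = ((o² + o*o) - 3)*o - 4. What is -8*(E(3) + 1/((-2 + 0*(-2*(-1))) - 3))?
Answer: -1632/5 ≈ -326.40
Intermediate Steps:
E(o) = -4 + o*(-3 + 2*o²) (E(o) = ((o² + o²) - 3)*o - 4 = (2*o² - 3)*o - 4 = (-3 + 2*o²)*o - 4 = o*(-3 + 2*o²) - 4 = -4 + o*(-3 + 2*o²))
-8*(E(3) + 1/((-2 + 0*(-2*(-1))) - 3)) = -8*((-4 - 3*3 + 2*3³) + 1/((-2 + 0*(-2*(-1))) - 3)) = -8*((-4 - 9 + 2*27) + 1/((-2 + 0*2) - 3)) = -8*((-4 - 9 + 54) + 1/((-2 + 0) - 3)) = -8*(41 + 1/(-2 - 3)) = -8*(41 + 1/(-5)) = -8*(41 - ⅕) = -8*204/5 = -1632/5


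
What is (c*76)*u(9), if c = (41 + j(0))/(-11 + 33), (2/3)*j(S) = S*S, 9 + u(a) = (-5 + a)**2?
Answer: 10906/11 ≈ 991.45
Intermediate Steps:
u(a) = -9 + (-5 + a)**2
j(S) = 3*S**2/2 (j(S) = 3*(S*S)/2 = 3*S**2/2)
c = 41/22 (c = (41 + (3/2)*0**2)/(-11 + 33) = (41 + (3/2)*0)/22 = (41 + 0)*(1/22) = 41*(1/22) = 41/22 ≈ 1.8636)
(c*76)*u(9) = ((41/22)*76)*(-9 + (-5 + 9)**2) = 1558*(-9 + 4**2)/11 = 1558*(-9 + 16)/11 = (1558/11)*7 = 10906/11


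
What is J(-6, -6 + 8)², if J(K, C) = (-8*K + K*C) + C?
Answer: 1444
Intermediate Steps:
J(K, C) = C - 8*K + C*K (J(K, C) = (-8*K + C*K) + C = C - 8*K + C*K)
J(-6, -6 + 8)² = ((-6 + 8) - 8*(-6) + (-6 + 8)*(-6))² = (2 + 48 + 2*(-6))² = (2 + 48 - 12)² = 38² = 1444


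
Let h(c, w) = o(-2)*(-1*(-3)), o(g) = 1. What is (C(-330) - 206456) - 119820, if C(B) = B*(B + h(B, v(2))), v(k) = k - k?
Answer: -218366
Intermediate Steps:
v(k) = 0
h(c, w) = 3 (h(c, w) = 1*(-1*(-3)) = 1*3 = 3)
C(B) = B*(3 + B) (C(B) = B*(B + 3) = B*(3 + B))
(C(-330) - 206456) - 119820 = (-330*(3 - 330) - 206456) - 119820 = (-330*(-327) - 206456) - 119820 = (107910 - 206456) - 119820 = -98546 - 119820 = -218366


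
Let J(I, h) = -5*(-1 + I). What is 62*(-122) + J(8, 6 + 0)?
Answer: -7599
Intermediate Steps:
J(I, h) = 5 - 5*I
62*(-122) + J(8, 6 + 0) = 62*(-122) + (5 - 5*8) = -7564 + (5 - 40) = -7564 - 35 = -7599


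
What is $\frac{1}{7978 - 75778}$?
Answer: $- \frac{1}{67800} \approx -1.4749 \cdot 10^{-5}$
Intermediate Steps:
$\frac{1}{7978 - 75778} = \frac{1}{-67800} = - \frac{1}{67800}$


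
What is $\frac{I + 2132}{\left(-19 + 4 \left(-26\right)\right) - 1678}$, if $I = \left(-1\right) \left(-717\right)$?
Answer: $- \frac{2849}{1801} \approx -1.5819$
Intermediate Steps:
$I = 717$
$\frac{I + 2132}{\left(-19 + 4 \left(-26\right)\right) - 1678} = \frac{717 + 2132}{\left(-19 + 4 \left(-26\right)\right) - 1678} = \frac{2849}{\left(-19 - 104\right) - 1678} = \frac{2849}{-123 - 1678} = \frac{2849}{-1801} = 2849 \left(- \frac{1}{1801}\right) = - \frac{2849}{1801}$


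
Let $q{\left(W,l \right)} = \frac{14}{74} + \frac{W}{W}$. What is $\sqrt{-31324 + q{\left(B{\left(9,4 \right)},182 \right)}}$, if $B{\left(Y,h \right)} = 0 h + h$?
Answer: $\frac{4 i \sqrt{2680058}}{37} \approx 176.98 i$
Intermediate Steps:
$B{\left(Y,h \right)} = h$ ($B{\left(Y,h \right)} = 0 + h = h$)
$q{\left(W,l \right)} = \frac{44}{37}$ ($q{\left(W,l \right)} = 14 \cdot \frac{1}{74} + 1 = \frac{7}{37} + 1 = \frac{44}{37}$)
$\sqrt{-31324 + q{\left(B{\left(9,4 \right)},182 \right)}} = \sqrt{-31324 + \frac{44}{37}} = \sqrt{- \frac{1158944}{37}} = \frac{4 i \sqrt{2680058}}{37}$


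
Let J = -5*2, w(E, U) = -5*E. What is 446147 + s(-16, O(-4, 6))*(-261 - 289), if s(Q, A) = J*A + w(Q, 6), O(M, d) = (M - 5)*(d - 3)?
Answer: 253647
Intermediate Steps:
J = -10
O(M, d) = (-5 + M)*(-3 + d)
s(Q, A) = -10*A - 5*Q
446147 + s(-16, O(-4, 6))*(-261 - 289) = 446147 + (-10*(15 - 5*6 - 3*(-4) - 4*6) - 5*(-16))*(-261 - 289) = 446147 + (-10*(15 - 30 + 12 - 24) + 80)*(-550) = 446147 + (-10*(-27) + 80)*(-550) = 446147 + (270 + 80)*(-550) = 446147 + 350*(-550) = 446147 - 192500 = 253647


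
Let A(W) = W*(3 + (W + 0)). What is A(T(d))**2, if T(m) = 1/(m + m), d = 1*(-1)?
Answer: 25/16 ≈ 1.5625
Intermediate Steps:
d = -1
T(m) = 1/(2*m)
A(W) = W*(3 + W)
A(T(d))**2 = (((1/2)/(-1))*(3 + (1/2)/(-1)))**2 = (((1/2)*(-1))*(3 + (1/2)*(-1)))**2 = (-(3 - 1/2)/2)**2 = (-1/2*5/2)**2 = (-5/4)**2 = 25/16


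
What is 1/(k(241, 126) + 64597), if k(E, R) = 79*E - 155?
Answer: 1/83481 ≈ 1.1979e-5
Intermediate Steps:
k(E, R) = -155 + 79*E
1/(k(241, 126) + 64597) = 1/((-155 + 79*241) + 64597) = 1/((-155 + 19039) + 64597) = 1/(18884 + 64597) = 1/83481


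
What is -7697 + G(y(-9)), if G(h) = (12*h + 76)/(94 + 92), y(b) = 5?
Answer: -715753/93 ≈ -7696.3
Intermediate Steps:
G(h) = 38/93 + 2*h/31 (G(h) = (76 + 12*h)/186 = (76 + 12*h)*(1/186) = 38/93 + 2*h/31)
-7697 + G(y(-9)) = -7697 + (38/93 + (2/31)*5) = -7697 + (38/93 + 10/31) = -7697 + 68/93 = -715753/93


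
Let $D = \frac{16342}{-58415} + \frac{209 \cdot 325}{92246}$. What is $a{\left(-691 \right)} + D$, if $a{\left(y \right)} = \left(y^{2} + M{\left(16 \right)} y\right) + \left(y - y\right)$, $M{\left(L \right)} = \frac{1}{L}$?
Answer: $\frac{267293509389197}{559849360} \approx 4.7744 \cdot 10^{5}$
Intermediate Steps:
$D = \frac{31952659}{69981170}$ ($D = 16342 \left(- \frac{1}{58415}\right) + 67925 \cdot \frac{1}{92246} = - \frac{16342}{58415} + \frac{6175}{8386} = \frac{31952659}{69981170} \approx 0.45659$)
$a{\left(y \right)} = y^{2} + \frac{y}{16}$ ($a{\left(y \right)} = \left(y^{2} + \frac{y}{16}\right) + \left(y - y\right) = \left(y^{2} + \frac{y}{16}\right) + 0 = y^{2} + \frac{y}{16}$)
$a{\left(-691 \right)} + D = - 691 \left(\frac{1}{16} - 691\right) + \frac{31952659}{69981170} = \left(-691\right) \left(- \frac{11055}{16}\right) + \frac{31952659}{69981170} = \frac{7639005}{16} + \frac{31952659}{69981170} = \frac{267293509389197}{559849360}$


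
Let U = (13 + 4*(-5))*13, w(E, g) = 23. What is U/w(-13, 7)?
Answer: -91/23 ≈ -3.9565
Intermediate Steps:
U = -91 (U = (13 - 20)*13 = -7*13 = -91)
U/w(-13, 7) = -91/23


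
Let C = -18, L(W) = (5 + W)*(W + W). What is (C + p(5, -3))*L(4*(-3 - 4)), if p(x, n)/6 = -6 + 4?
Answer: -38640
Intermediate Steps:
p(x, n) = -12 (p(x, n) = 6*(-6 + 4) = 6*(-2) = -12)
L(W) = 2*W*(5 + W) (L(W) = (5 + W)*(2*W) = 2*W*(5 + W))
(C + p(5, -3))*L(4*(-3 - 4)) = (-18 - 12)*(2*(4*(-3 - 4))*(5 + 4*(-3 - 4))) = -60*4*(-7)*(5 + 4*(-7)) = -60*(-28)*(5 - 28) = -60*(-28)*(-23) = -30*1288 = -38640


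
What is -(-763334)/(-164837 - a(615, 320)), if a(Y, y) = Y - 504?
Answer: -381667/82474 ≈ -4.6277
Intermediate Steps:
a(Y, y) = -504 + Y
-(-763334)/(-164837 - a(615, 320)) = -(-763334)/(-164837 - (-504 + 615)) = -(-763334)/(-164837 - 1*111) = -(-763334)/(-164837 - 111) = -(-763334)/(-164948) = -(-763334)*(-1)/164948 = -1*381667/82474 = -381667/82474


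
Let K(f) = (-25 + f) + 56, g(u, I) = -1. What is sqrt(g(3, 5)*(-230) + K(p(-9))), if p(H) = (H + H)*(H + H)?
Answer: 3*sqrt(65) ≈ 24.187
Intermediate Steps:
p(H) = 4*H**2 (p(H) = (2*H)*(2*H) = 4*H**2)
K(f) = 31 + f
sqrt(g(3, 5)*(-230) + K(p(-9))) = sqrt(-1*(-230) + (31 + 4*(-9)**2)) = sqrt(230 + (31 + 4*81)) = sqrt(230 + (31 + 324)) = sqrt(230 + 355) = sqrt(585) = 3*sqrt(65)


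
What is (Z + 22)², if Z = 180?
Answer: 40804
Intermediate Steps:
(Z + 22)² = (180 + 22)² = 202² = 40804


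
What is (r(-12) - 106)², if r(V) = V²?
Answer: 1444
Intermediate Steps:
(r(-12) - 106)² = ((-12)² - 106)² = (144 - 106)² = 38² = 1444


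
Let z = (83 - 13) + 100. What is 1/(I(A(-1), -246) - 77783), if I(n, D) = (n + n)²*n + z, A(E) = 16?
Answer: -1/61229 ≈ -1.6332e-5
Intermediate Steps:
z = 170 (z = 70 + 100 = 170)
I(n, D) = 170 + 4*n³ (I(n, D) = (n + n)²*n + 170 = (2*n)²*n + 170 = (4*n²)*n + 170 = 4*n³ + 170 = 170 + 4*n³)
1/(I(A(-1), -246) - 77783) = 1/((170 + 4*16³) - 77783) = 1/((170 + 4*4096) - 77783) = 1/((170 + 16384) - 77783) = 1/(16554 - 77783) = 1/(-61229) = -1/61229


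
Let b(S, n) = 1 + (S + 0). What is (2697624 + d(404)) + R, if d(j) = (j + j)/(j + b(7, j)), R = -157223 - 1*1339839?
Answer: 123658088/103 ≈ 1.2006e+6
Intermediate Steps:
R = -1497062 (R = -157223 - 1339839 = -1497062)
b(S, n) = 1 + S
d(j) = 2*j/(8 + j) (d(j) = (j + j)/(j + (1 + 7)) = (2*j)/(j + 8) = (2*j)/(8 + j) = 2*j/(8 + j))
(2697624 + d(404)) + R = (2697624 + 2*404/(8 + 404)) - 1497062 = (2697624 + 2*404/412) - 1497062 = (2697624 + 2*404*(1/412)) - 1497062 = (2697624 + 202/103) - 1497062 = 277855474/103 - 1497062 = 123658088/103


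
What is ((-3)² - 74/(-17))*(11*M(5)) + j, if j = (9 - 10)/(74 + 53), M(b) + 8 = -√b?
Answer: -2536969/2159 - 2497*√5/17 ≈ -1503.5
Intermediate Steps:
M(b) = -8 - √b
j = -1/127 ≈ -0.0078740
((-3)² - 74/(-17))*(11*M(5)) + j = ((-3)² - 74/(-17))*(11*(-8 - √5)) - 1/127 = (9 - 74*(-1/17))*(-88 - 11*√5) - 1/127 = (9 + 74/17)*(-88 - 11*√5) - 1/127 = 227*(-88 - 11*√5)/17 - 1/127 = (-19976/17 - 2497*√5/17) - 1/127 = -2536969/2159 - 2497*√5/17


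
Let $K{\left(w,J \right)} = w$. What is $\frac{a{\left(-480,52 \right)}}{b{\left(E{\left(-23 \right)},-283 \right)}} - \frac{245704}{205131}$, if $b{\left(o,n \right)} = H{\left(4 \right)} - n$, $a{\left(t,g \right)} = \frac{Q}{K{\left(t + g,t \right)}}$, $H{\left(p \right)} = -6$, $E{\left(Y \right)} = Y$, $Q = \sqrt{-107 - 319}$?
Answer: $- \frac{245704}{205131} - \frac{i \sqrt{426}}{118556} \approx -1.1978 - 0.00017409 i$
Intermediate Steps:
$Q = i \sqrt{426}$ ($Q = \sqrt{-426} = i \sqrt{426} \approx 20.64 i$)
$a{\left(t,g \right)} = \frac{i \sqrt{426}}{g + t}$ ($a{\left(t,g \right)} = \frac{i \sqrt{426}}{t + g} = \frac{i \sqrt{426}}{g + t}$)
$b{\left(o,n \right)} = -6 - n$
$\frac{a{\left(-480,52 \right)}}{b{\left(E{\left(-23 \right)},-283 \right)}} - \frac{245704}{205131} = \frac{i \sqrt{426} \frac{1}{52 - 480}}{-6 - -283} - \frac{245704}{205131} = \frac{i \sqrt{426} \frac{1}{-428}}{-6 + 283} - \frac{245704}{205131} = \frac{i \sqrt{426} \left(- \frac{1}{428}\right)}{277} - \frac{245704}{205131} = - \frac{i \sqrt{426}}{428} \cdot \frac{1}{277} - \frac{245704}{205131} = - \frac{i \sqrt{426}}{118556} - \frac{245704}{205131} = - \frac{245704}{205131} - \frac{i \sqrt{426}}{118556}$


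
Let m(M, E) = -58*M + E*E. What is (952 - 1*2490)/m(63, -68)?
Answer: -769/485 ≈ -1.5856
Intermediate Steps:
m(M, E) = E**2 - 58*M (m(M, E) = -58*M + E**2 = E**2 - 58*M)
(952 - 1*2490)/m(63, -68) = (952 - 1*2490)/((-68)**2 - 58*63) = (952 - 2490)/(4624 - 3654) = -1538/970 = -1538*1/970 = -769/485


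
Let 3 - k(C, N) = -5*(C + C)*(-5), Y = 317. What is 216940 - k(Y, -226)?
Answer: 232787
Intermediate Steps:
k(C, N) = 3 - 50*C (k(C, N) = 3 - (-5*(C + C))*(-5) = 3 - (-10*C)*(-5) = 3 - 50*C)
216940 - k(Y, -226) = 216940 - (3 - 50*317) = 216940 - (3 - 15850) = 216940 - 1*(-15847) = 216940 + 15847 = 232787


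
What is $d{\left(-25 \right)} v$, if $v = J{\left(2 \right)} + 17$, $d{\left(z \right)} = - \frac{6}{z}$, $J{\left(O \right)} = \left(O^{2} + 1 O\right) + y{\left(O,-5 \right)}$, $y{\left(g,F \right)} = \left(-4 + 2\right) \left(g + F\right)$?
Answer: $\frac{174}{25} \approx 6.96$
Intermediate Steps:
$y{\left(g,F \right)} = - 2 F - 2 g$ ($y{\left(g,F \right)} = - 2 \left(F + g\right) = - 2 F - 2 g$)
$J{\left(O \right)} = 10 + O^{2} - O$ ($J{\left(O \right)} = \left(O^{2} + 1 O\right) - \left(-10 + 2 O\right) = \left(O^{2} + O\right) - \left(-10 + 2 O\right) = \left(O + O^{2}\right) - \left(-10 + 2 O\right) = 10 + O^{2} - O$)
$v = 29$ ($v = \left(10 + 2^{2} - 2\right) + 17 = \left(10 + 4 - 2\right) + 17 = 12 + 17 = 29$)
$d{\left(-25 \right)} v = - \frac{6}{-25} \cdot 29 = \left(-6\right) \left(- \frac{1}{25}\right) 29 = \frac{6}{25} \cdot 29 = \frac{174}{25}$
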